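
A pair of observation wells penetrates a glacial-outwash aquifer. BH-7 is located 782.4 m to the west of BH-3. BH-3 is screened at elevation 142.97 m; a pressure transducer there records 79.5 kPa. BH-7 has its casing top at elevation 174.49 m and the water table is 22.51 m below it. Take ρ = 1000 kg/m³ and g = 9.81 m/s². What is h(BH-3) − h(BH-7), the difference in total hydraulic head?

Pressure head at BH-3: ψ = P/(ρg) = 79.5×1000 / (1000 × 9.81) = 8.10 m.
Total head at BH-3: h = z + ψ = 142.97 + 8.10 = 151.07 m.
Total head at BH-7: h = 174.49 − 22.51 = 151.98 m.
Head difference: h(BH-3) − h(BH-7) = 151.07 − 151.98 = -0.91 m.

Δh ≈ -0.91 m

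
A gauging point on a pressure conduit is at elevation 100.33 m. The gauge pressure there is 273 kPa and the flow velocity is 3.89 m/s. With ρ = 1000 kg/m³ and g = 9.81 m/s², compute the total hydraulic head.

Pressure head ψ = P/(ρg) = 273×1000 / (1000 × 9.81) = 27.83 m.
Velocity head = v²/(2g) = 3.89² / (2 × 9.81) = 0.771 m.
h = z + ψ + v²/(2g) = 100.33 + 27.83 + 0.771 = 128.93 m.

h ≈ 128.93 m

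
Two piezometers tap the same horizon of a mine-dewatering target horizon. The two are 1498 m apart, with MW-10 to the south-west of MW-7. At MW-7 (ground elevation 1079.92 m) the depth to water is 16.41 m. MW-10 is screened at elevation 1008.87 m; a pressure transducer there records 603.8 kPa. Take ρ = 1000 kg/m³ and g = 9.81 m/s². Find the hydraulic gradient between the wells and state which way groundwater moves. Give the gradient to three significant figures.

i ≈ 0.00461; groundwater flows toward the north-east

Total head at MW-7: h = 1079.92 − 16.41 = 1063.51 m.
Pressure head at MW-10: ψ = P/(ρg) = 603.8×1000 / (1000 × 9.81) = 61.55 m.
Total head at MW-10: h = z + ψ = 1008.87 + 61.55 = 1070.42 m.
Head difference: h(MW-7) − h(MW-10) = 1063.51 − 1070.42 = -6.91 m.
Hydraulic gradient: i = |Δh| / L = 6.91 / 1498 = 0.00461.
Flow is from higher to lower head: from MW-10 toward MW-7, i.e. toward the north-east.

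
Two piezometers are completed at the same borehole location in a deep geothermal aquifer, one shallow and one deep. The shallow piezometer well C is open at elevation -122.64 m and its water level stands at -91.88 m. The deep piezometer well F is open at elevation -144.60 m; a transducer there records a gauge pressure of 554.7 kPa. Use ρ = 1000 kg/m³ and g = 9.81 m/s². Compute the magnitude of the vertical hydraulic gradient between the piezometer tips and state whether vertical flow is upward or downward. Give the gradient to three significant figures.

|i_v| ≈ 0.174; vertical flow is upward

Total head at well C: h = -91.88 m (water level in the standpipe).
Pressure head at well F: ψ = P/(ρg) = 554.7×1000 / (1000 × 9.81) = 56.54 m.
Total head at well F: h = z + ψ = -144.60 + 56.54 = -88.06 m.
Δh = h(well C) − h(well F) = -91.88 − (-88.06) = -3.82 m.
Vertical separation Δz = -122.64 − (-144.60) = 21.96 m.
|i_v| = |Δh| / Δz = 3.82 / 21.96 = 0.174.
Head is higher in the deep piezometer, so vertical flow is upward (discharge condition).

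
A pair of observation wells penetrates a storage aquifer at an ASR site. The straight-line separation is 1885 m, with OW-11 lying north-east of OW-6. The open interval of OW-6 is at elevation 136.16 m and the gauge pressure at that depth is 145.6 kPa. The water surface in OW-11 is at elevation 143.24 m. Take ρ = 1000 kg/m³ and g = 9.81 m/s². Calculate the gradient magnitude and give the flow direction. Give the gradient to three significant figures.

i ≈ 0.00412; groundwater flows toward the north-east

Pressure head at OW-6: ψ = P/(ρg) = 145.6×1000 / (1000 × 9.81) = 14.84 m.
Total head at OW-6: h = z + ψ = 136.16 + 14.84 = 151.00 m.
Total head at OW-11: h = 143.24 m (water level in the piezometer is the total head).
Head difference: h(OW-6) − h(OW-11) = 151.00 − 143.24 = 7.76 m.
Hydraulic gradient: i = |Δh| / L = 7.76 / 1885 = 0.00412.
Flow is from higher to lower head: from OW-6 toward OW-11, i.e. toward the north-east.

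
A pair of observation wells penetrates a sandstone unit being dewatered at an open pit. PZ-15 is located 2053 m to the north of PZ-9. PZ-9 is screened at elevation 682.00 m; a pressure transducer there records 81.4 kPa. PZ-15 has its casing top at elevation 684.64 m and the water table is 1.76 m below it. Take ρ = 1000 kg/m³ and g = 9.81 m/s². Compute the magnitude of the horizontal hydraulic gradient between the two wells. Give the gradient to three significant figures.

i ≈ 0.00361

Pressure head at PZ-9: ψ = P/(ρg) = 81.4×1000 / (1000 × 9.81) = 8.30 m.
Total head at PZ-9: h = z + ψ = 682.00 + 8.30 = 690.30 m.
Total head at PZ-15: h = 684.64 − 1.76 = 682.88 m.
Head difference: h(PZ-9) − h(PZ-15) = 690.30 − 682.88 = 7.42 m.
Hydraulic gradient: i = |Δh| / L = 7.42 / 2053 = 0.00361.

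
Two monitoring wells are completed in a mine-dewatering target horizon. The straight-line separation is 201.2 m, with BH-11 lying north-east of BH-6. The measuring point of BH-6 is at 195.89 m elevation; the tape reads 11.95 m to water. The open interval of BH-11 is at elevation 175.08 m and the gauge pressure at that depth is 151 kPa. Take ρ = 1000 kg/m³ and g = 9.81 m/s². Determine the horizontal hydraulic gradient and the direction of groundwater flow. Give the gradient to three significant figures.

Total head at BH-6: h = 195.89 − 11.95 = 183.94 m.
Pressure head at BH-11: ψ = P/(ρg) = 151×1000 / (1000 × 9.81) = 15.39 m.
Total head at BH-11: h = z + ψ = 175.08 + 15.39 = 190.47 m.
Head difference: h(BH-6) − h(BH-11) = 183.94 − 190.47 = -6.53 m.
Hydraulic gradient: i = |Δh| / L = 6.53 / 201.2 = 0.0325.
Flow is from higher to lower head: from BH-11 toward BH-6, i.e. toward the south-west.

i ≈ 0.0325; groundwater flows toward the south-west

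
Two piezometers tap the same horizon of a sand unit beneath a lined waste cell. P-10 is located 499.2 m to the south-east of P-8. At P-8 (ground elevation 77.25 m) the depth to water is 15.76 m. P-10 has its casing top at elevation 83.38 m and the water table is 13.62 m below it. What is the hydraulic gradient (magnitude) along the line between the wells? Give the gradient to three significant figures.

i ≈ 0.0166

Total head at P-8: h = 77.25 − 15.76 = 61.49 m.
Total head at P-10: h = 83.38 − 13.62 = 69.76 m.
Head difference: h(P-8) − h(P-10) = 61.49 − 69.76 = -8.27 m.
Hydraulic gradient: i = |Δh| / L = 8.27 / 499.2 = 0.0166.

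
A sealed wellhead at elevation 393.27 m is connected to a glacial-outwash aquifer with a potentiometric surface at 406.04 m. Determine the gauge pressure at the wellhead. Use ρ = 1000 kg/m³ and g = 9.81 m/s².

Head above the cap: Δh = 406.04 − 393.27 = 12.77 m.
P = ρgΔh = 1000 × 9.81 × 12.77 = 125274 Pa ≈ 125 kPa.

P ≈ 125 kPa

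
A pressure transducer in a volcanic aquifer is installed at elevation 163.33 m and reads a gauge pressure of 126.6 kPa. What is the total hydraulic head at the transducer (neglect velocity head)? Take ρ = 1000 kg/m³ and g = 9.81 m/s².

h ≈ 176.24 m

ψ = P/(ρg) = 126.6×1000 / (1000 × 9.81) = 12.91 m.
h = z + ψ = 163.33 + 12.91 = 176.24 m.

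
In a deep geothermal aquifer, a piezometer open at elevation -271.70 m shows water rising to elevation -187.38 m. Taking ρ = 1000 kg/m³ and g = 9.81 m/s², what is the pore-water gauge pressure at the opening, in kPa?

P ≈ 827 kPa

Pressure head ψ = h − z = -187.38 − (-271.70) = 84.32 m.
P = ρgψ = 1000 × 9.81 × 84.32 = 827179 Pa ≈ 827 kPa.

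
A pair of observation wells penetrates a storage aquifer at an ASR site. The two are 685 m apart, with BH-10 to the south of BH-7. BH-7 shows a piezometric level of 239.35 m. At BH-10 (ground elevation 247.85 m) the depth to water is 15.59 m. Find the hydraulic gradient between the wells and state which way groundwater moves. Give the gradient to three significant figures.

i ≈ 0.0104; groundwater flows toward the south

Total head at BH-7: h = 239.35 m (water level in the piezometer is the total head).
Total head at BH-10: h = 247.85 − 15.59 = 232.26 m.
Head difference: h(BH-7) − h(BH-10) = 239.35 − 232.26 = 7.09 m.
Hydraulic gradient: i = |Δh| / L = 7.09 / 685 = 0.0104.
Flow is from higher to lower head: from BH-7 toward BH-10, i.e. toward the south.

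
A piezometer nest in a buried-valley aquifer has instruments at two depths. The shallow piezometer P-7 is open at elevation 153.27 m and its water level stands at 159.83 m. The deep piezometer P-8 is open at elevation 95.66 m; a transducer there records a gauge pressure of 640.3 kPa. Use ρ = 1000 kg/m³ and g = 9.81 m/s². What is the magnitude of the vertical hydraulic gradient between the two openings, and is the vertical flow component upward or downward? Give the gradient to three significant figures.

Total head at P-7: h = 159.83 m (water level in the standpipe).
Pressure head at P-8: ψ = P/(ρg) = 640.3×1000 / (1000 × 9.81) = 65.27 m.
Total head at P-8: h = z + ψ = 95.66 + 65.27 = 160.93 m.
Δh = h(P-7) − h(P-8) = 159.83 − 160.93 = -1.10 m.
Vertical separation Δz = 153.27 − 95.66 = 57.61 m.
|i_v| = |Δh| / Δz = 1.10 / 57.61 = 0.0191.
Head is higher in the deep piezometer, so vertical flow is upward (discharge condition).

|i_v| ≈ 0.0191; vertical flow is upward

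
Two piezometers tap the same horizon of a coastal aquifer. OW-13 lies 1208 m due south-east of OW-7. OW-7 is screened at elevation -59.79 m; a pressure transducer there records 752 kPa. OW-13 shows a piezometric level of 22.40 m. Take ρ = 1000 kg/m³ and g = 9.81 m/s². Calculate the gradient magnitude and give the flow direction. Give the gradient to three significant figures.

Pressure head at OW-7: ψ = P/(ρg) = 752×1000 / (1000 × 9.81) = 76.66 m.
Total head at OW-7: h = z + ψ = -59.79 + 76.66 = 16.87 m.
Total head at OW-13: h = 22.40 m (water level in the piezometer is the total head).
Head difference: h(OW-7) − h(OW-13) = 16.87 − 22.40 = -5.53 m.
Hydraulic gradient: i = |Δh| / L = 5.53 / 1208 = 0.00458.
Flow is from higher to lower head: from OW-13 toward OW-7, i.e. toward the north-west.

i ≈ 0.00458; groundwater flows toward the north-west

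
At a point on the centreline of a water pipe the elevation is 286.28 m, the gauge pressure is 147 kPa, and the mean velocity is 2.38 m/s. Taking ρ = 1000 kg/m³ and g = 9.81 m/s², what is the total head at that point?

Pressure head ψ = P/(ρg) = 147×1000 / (1000 × 9.81) = 14.98 m.
Velocity head = v²/(2g) = 2.38² / (2 × 9.81) = 0.289 m.
h = z + ψ + v²/(2g) = 286.28 + 14.98 + 0.289 = 301.55 m.

h ≈ 301.55 m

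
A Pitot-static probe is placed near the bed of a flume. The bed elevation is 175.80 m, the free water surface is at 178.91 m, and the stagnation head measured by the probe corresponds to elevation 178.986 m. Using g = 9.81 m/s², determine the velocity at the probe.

Near the bed, under hydrostatic conditions, the piezometric head (z + ψ) equals the free-surface elevation, 178.91 m.
Velocity head = total − piezometric = 178.986 − 178.91 = 0.076 m.
v = √(2g·h_v) = √(2 × 9.81 × 0.076) = 1.22 m/s.

v ≈ 1.22 m/s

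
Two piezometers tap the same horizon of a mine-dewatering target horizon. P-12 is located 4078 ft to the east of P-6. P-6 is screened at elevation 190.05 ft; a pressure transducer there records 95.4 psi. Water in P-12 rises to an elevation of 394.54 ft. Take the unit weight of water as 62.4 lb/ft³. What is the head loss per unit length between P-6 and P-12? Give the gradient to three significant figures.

Pressure head at P-6: ψ = 144·P/γ = 144 × 95.4 / 62.4 = 220.15 ft.
Total head at P-6: h = z + ψ = 190.05 + 220.15 = 410.20 ft.
Total head at P-12: h = 394.54 ft (water level in the piezometer is the total head).
Head difference: h(P-6) − h(P-12) = 410.20 − 394.54 = 15.66 ft.
Hydraulic gradient: i = |Δh| / L = 15.66 / 4078 = 0.00384.

i ≈ 0.00384 ft/ft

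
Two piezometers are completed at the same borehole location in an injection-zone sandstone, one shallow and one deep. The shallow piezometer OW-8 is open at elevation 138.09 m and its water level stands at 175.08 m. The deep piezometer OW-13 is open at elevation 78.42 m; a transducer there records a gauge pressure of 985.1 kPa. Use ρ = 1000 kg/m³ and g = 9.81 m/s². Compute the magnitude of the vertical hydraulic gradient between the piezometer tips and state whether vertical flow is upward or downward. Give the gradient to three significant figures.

Total head at OW-8: h = 175.08 m (water level in the standpipe).
Pressure head at OW-13: ψ = P/(ρg) = 985.1×1000 / (1000 × 9.81) = 100.42 m.
Total head at OW-13: h = z + ψ = 78.42 + 100.42 = 178.84 m.
Δh = h(OW-8) − h(OW-13) = 175.08 − 178.84 = -3.76 m.
Vertical separation Δz = 138.09 − 78.42 = 59.67 m.
|i_v| = |Δh| / Δz = 3.76 / 59.67 = 0.0630.
Head is higher in the deep piezometer, so vertical flow is upward (discharge condition).

|i_v| ≈ 0.0630; vertical flow is upward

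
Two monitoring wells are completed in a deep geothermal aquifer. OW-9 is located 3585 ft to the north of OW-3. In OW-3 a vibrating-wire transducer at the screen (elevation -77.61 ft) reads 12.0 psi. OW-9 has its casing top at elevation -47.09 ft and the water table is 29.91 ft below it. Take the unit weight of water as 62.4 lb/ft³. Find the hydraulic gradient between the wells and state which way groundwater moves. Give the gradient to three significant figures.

i ≈ 0.00755; groundwater flows toward the north

Pressure head at OW-3: ψ = 144·P/γ = 144 × 12.0 / 62.4 = 27.69 ft.
Total head at OW-3: h = z + ψ = -77.61 + 27.69 = -49.92 ft.
Total head at OW-9: h = -47.09 − 29.91 = -77.00 ft.
Head difference: h(OW-3) − h(OW-9) = -49.92 − (-77.00) = 27.08 ft.
Hydraulic gradient: i = |Δh| / L = 27.08 / 3585 = 0.00755.
Flow is from higher to lower head: from OW-3 toward OW-9, i.e. toward the north.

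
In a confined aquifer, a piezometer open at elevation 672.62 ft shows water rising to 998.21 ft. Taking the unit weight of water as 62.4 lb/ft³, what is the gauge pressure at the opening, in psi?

P ≈ 141 psi

Pressure head ψ = h − z = 998.21 − 672.62 = 325.59 ft.
P = γ·ψ / 144 = 62.4 × 325.59 / 144 = 141 psi.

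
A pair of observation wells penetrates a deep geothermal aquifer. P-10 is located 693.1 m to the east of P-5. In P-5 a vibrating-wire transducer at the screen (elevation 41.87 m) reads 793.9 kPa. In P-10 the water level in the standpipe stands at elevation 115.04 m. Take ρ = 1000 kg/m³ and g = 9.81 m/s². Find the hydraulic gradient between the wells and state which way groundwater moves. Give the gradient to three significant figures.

i ≈ 0.0112; groundwater flows toward the east

Pressure head at P-5: ψ = P/(ρg) = 793.9×1000 / (1000 × 9.81) = 80.93 m.
Total head at P-5: h = z + ψ = 41.87 + 80.93 = 122.80 m.
Total head at P-10: h = 115.04 m (water level in the piezometer is the total head).
Head difference: h(P-5) − h(P-10) = 122.80 − 115.04 = 7.76 m.
Hydraulic gradient: i = |Δh| / L = 7.76 / 693.1 = 0.0112.
Flow is from higher to lower head: from P-5 toward P-10, i.e. toward the east.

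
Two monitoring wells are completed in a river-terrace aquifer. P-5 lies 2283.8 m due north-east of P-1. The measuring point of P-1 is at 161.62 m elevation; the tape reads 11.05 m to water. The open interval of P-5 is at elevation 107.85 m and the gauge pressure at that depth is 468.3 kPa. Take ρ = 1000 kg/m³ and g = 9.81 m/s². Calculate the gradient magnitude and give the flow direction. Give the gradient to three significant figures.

i ≈ 0.00220; groundwater flows toward the south-west

Total head at P-1: h = 161.62 − 11.05 = 150.57 m.
Pressure head at P-5: ψ = P/(ρg) = 468.3×1000 / (1000 × 9.81) = 47.74 m.
Total head at P-5: h = z + ψ = 107.85 + 47.74 = 155.59 m.
Head difference: h(P-1) − h(P-5) = 150.57 − 155.59 = -5.02 m.
Hydraulic gradient: i = |Δh| / L = 5.02 / 2283.8 = 0.00220.
Flow is from higher to lower head: from P-5 toward P-1, i.e. toward the south-west.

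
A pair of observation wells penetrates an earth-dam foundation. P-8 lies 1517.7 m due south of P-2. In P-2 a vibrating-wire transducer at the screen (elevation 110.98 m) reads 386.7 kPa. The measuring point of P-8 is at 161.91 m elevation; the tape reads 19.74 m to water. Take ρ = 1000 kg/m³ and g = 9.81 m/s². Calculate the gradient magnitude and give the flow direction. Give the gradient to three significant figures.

Pressure head at P-2: ψ = P/(ρg) = 386.7×1000 / (1000 × 9.81) = 39.42 m.
Total head at P-2: h = z + ψ = 110.98 + 39.42 = 150.40 m.
Total head at P-8: h = 161.91 − 19.74 = 142.17 m.
Head difference: h(P-2) − h(P-8) = 150.40 − 142.17 = 8.23 m.
Hydraulic gradient: i = |Δh| / L = 8.23 / 1517.7 = 0.00542.
Flow is from higher to lower head: from P-2 toward P-8, i.e. toward the south.

i ≈ 0.00542; groundwater flows toward the south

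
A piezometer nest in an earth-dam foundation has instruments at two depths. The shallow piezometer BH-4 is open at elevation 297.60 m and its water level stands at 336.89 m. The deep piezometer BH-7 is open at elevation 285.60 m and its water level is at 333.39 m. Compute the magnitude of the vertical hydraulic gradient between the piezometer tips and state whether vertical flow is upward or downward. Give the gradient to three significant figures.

|i_v| ≈ 0.292; vertical flow is downward

Total head at BH-4: h = 336.89 m (water level in the standpipe).
Total head at BH-7: h = 333.39 m.
Δh = h(BH-4) − h(BH-7) = 336.89 − 333.39 = 3.50 m.
Vertical separation Δz = 297.60 − 285.60 = 12.00 m.
|i_v| = |Δh| / Δz = 3.50 / 12.00 = 0.292.
Head is higher in the shallow piezometer, so vertical flow is downward (recharge condition).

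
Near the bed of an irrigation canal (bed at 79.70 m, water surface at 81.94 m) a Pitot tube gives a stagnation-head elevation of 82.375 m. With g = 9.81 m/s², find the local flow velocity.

Near the bed, under hydrostatic conditions, the piezometric head (z + ψ) equals the free-surface elevation, 81.94 m.
Velocity head = total − piezometric = 82.375 − 81.94 = 0.435 m.
v = √(2g·h_v) = √(2 × 9.81 × 0.435) = 2.92 m/s.

v ≈ 2.92 m/s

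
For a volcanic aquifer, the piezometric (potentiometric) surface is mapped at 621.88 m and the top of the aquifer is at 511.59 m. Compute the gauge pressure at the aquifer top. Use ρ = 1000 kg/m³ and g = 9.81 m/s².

P ≈ 1080 kPa

Pressure head at the aquifer top: ψ = h − z = 621.88 − 511.59 = 110.29 m.
P = ρgψ = 1000 × 9.81 × 110.29 = 1081945 Pa ≈ 1080 kPa.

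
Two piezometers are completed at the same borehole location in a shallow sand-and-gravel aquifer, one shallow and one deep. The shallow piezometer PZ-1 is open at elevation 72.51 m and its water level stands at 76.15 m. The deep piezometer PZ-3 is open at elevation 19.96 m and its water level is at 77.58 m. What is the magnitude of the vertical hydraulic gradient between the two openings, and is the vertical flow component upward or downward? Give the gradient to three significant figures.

|i_v| ≈ 0.0272; vertical flow is upward

Total head at PZ-1: h = 76.15 m (water level in the standpipe).
Total head at PZ-3: h = 77.58 m.
Δh = h(PZ-1) − h(PZ-3) = 76.15 − 77.58 = -1.43 m.
Vertical separation Δz = 72.51 − 19.96 = 52.55 m.
|i_v| = |Δh| / Δz = 1.43 / 52.55 = 0.0272.
Head is higher in the deep piezometer, so vertical flow is upward (discharge condition).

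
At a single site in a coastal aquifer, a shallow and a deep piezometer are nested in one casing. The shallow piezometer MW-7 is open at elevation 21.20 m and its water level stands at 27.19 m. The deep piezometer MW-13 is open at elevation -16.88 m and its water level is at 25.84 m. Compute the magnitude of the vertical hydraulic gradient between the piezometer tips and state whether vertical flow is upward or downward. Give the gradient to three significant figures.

Total head at MW-7: h = 27.19 m (water level in the standpipe).
Total head at MW-13: h = 25.84 m.
Δh = h(MW-7) − h(MW-13) = 27.19 − 25.84 = 1.35 m.
Vertical separation Δz = 21.20 − (-16.88) = 38.08 m.
|i_v| = |Δh| / Δz = 1.35 / 38.08 = 0.0355.
Head is higher in the shallow piezometer, so vertical flow is downward (recharge condition).

|i_v| ≈ 0.0355; vertical flow is downward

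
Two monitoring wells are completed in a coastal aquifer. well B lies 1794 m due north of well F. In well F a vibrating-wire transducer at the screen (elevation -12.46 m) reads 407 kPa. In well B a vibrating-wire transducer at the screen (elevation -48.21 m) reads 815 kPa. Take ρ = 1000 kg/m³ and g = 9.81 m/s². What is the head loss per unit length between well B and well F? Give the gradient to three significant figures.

Pressure head at well F: ψ = P/(ρg) = 407×1000 / (1000 × 9.81) = 41.49 m.
Total head at well F: h = z + ψ = -12.46 + 41.49 = 29.03 m.
Pressure head at well B: ψ = P/(ρg) = 815×1000 / (1000 × 9.81) = 83.08 m.
Total head at well B: h = z + ψ = -48.21 + 83.08 = 34.87 m.
Head difference: h(well F) − h(well B) = 29.03 − 34.87 = -5.84 m.
Hydraulic gradient: i = |Δh| / L = 5.84 / 1794 = 0.00326.

i ≈ 0.00326 m/m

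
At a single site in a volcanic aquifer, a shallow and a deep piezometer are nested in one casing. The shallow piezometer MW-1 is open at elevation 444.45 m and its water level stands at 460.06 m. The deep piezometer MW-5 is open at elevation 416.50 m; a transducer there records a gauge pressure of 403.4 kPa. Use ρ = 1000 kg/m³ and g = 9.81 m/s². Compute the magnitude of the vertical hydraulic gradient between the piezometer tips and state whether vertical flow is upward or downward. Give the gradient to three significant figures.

Total head at MW-1: h = 460.06 m (water level in the standpipe).
Pressure head at MW-5: ψ = P/(ρg) = 403.4×1000 / (1000 × 9.81) = 41.12 m.
Total head at MW-5: h = z + ψ = 416.50 + 41.12 = 457.62 m.
Δh = h(MW-1) − h(MW-5) = 460.06 − 457.62 = 2.44 m.
Vertical separation Δz = 444.45 − 416.50 = 27.95 m.
|i_v| = |Δh| / Δz = 2.44 / 27.95 = 0.0873.
Head is higher in the shallow piezometer, so vertical flow is downward (recharge condition).

|i_v| ≈ 0.0873; vertical flow is downward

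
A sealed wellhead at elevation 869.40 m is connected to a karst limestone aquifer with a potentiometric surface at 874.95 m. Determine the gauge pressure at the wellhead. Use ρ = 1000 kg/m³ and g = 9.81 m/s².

Head above the cap: Δh = 874.95 − 869.40 = 5.55 m.
P = ρgΔh = 1000 × 9.81 × 5.55 = 54446 Pa ≈ 54.4 kPa.

P ≈ 54.4 kPa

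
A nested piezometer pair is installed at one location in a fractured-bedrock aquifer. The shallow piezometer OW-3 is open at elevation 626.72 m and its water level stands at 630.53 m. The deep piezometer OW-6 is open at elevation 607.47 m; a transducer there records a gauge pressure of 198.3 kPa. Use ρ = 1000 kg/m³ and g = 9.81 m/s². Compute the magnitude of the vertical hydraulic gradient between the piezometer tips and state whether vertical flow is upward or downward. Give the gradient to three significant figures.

Total head at OW-3: h = 630.53 m (water level in the standpipe).
Pressure head at OW-6: ψ = P/(ρg) = 198.3×1000 / (1000 × 9.81) = 20.21 m.
Total head at OW-6: h = z + ψ = 607.47 + 20.21 = 627.68 m.
Δh = h(OW-3) − h(OW-6) = 630.53 − 627.68 = 2.85 m.
Vertical separation Δz = 626.72 − 607.47 = 19.25 m.
|i_v| = |Δh| / Δz = 2.85 / 19.25 = 0.148.
Head is higher in the shallow piezometer, so vertical flow is downward (recharge condition).

|i_v| ≈ 0.148; vertical flow is downward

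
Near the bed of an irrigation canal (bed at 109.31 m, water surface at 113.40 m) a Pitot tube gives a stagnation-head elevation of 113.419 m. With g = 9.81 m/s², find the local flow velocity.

Near the bed, under hydrostatic conditions, the piezometric head (z + ψ) equals the free-surface elevation, 113.40 m.
Velocity head = total − piezometric = 113.419 − 113.40 = 0.019 m.
v = √(2g·h_v) = √(2 × 9.81 × 0.019) = 0.611 m/s.

v ≈ 0.611 m/s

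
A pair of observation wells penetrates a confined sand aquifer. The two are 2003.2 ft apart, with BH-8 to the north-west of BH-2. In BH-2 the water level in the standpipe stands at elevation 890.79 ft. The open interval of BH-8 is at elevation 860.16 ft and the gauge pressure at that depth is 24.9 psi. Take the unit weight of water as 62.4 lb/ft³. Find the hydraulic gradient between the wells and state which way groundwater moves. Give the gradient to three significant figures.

i ≈ 0.0134; groundwater flows toward the south-east

Total head at BH-2: h = 890.79 ft (water level in the piezometer is the total head).
Pressure head at BH-8: ψ = 144·P/γ = 144 × 24.9 / 62.4 = 57.46 ft.
Total head at BH-8: h = z + ψ = 860.16 + 57.46 = 917.62 ft.
Head difference: h(BH-2) − h(BH-8) = 890.79 − 917.62 = -26.83 ft.
Hydraulic gradient: i = |Δh| / L = 26.83 / 2003.2 = 0.0134.
Flow is from higher to lower head: from BH-8 toward BH-2, i.e. toward the south-east.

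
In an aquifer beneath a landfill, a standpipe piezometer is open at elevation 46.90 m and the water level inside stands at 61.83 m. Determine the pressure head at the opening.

ψ ≈ 14.93 m

Total head h = 61.83 m (the water-surface elevation in the piezometer).
Pressure head ψ = h − z = 61.83 − 46.90 = 14.93 m.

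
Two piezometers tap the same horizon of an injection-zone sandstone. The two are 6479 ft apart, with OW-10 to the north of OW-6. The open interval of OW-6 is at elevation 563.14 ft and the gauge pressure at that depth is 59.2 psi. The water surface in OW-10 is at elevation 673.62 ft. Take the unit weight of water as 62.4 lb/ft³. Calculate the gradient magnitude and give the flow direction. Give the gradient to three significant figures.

i ≈ 0.00403; groundwater flows toward the north

Pressure head at OW-6: ψ = 144·P/γ = 144 × 59.2 / 62.4 = 136.62 ft.
Total head at OW-6: h = z + ψ = 563.14 + 136.62 = 699.76 ft.
Total head at OW-10: h = 673.62 ft (water level in the piezometer is the total head).
Head difference: h(OW-6) − h(OW-10) = 699.76 − 673.62 = 26.14 ft.
Hydraulic gradient: i = |Δh| / L = 26.14 / 6479 = 0.00403.
Flow is from higher to lower head: from OW-6 toward OW-10, i.e. toward the north.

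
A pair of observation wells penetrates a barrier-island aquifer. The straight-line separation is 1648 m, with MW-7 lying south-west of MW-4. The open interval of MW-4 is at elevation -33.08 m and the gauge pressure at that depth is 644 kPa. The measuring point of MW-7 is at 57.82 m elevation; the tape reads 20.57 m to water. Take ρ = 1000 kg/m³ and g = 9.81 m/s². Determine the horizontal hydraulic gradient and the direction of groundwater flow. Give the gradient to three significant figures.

Pressure head at MW-4: ψ = P/(ρg) = 644×1000 / (1000 × 9.81) = 65.65 m.
Total head at MW-4: h = z + ψ = -33.08 + 65.65 = 32.57 m.
Total head at MW-7: h = 57.82 − 20.57 = 37.25 m.
Head difference: h(MW-4) − h(MW-7) = 32.57 − 37.25 = -4.68 m.
Hydraulic gradient: i = |Δh| / L = 4.68 / 1648 = 0.00284.
Flow is from higher to lower head: from MW-7 toward MW-4, i.e. toward the north-east.

i ≈ 0.00284; groundwater flows toward the north-east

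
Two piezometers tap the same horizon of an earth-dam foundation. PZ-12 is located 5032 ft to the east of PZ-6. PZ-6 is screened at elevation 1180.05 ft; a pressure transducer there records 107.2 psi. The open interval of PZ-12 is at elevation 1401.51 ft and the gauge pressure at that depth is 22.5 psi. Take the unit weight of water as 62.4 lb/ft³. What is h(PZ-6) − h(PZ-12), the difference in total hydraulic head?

Pressure head at PZ-6: ψ = 144·P/γ = 144 × 107.2 / 62.4 = 247.38 ft.
Total head at PZ-6: h = z + ψ = 1180.05 + 247.38 = 1427.43 ft.
Pressure head at PZ-12: ψ = 144·P/γ = 144 × 22.5 / 62.4 = 51.92 ft.
Total head at PZ-12: h = z + ψ = 1401.51 + 51.92 = 1453.43 ft.
Head difference: h(PZ-6) − h(PZ-12) = 1427.43 − 1453.43 = -26.00 ft.

Δh ≈ -26.00 ft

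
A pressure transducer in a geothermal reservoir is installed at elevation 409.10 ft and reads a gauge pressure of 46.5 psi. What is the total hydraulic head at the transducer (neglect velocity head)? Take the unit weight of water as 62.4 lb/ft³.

h ≈ 516.41 ft

ψ = 144·P/γ = 144 × 46.5 / 62.4 = 107.31 ft.
h = z + ψ = 409.10 + 107.31 = 516.41 ft.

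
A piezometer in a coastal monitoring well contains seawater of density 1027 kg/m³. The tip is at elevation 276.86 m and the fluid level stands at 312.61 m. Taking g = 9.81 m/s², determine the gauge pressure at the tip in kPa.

P ≈ 360 kPa

Pressure head ψ = h − z = 312.61 − 276.86 = 35.75 m.
P = ρgψ = 1027 × 9.81 × 35.75 = 360177 Pa ≈ 360 kPa.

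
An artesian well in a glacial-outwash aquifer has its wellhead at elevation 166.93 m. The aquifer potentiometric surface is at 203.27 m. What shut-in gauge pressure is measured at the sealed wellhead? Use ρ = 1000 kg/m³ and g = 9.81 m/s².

Head above the cap: Δh = 203.27 − 166.93 = 36.34 m.
P = ρgΔh = 1000 × 9.81 × 36.34 = 356495 Pa ≈ 356 kPa.

P ≈ 356 kPa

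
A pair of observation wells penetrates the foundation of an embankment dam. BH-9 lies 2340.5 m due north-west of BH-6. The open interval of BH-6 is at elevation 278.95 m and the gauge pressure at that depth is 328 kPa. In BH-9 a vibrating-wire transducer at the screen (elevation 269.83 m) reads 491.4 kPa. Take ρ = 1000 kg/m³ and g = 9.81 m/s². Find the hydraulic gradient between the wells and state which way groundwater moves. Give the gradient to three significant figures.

i ≈ 0.00322; groundwater flows toward the south-east

Pressure head at BH-6: ψ = P/(ρg) = 328×1000 / (1000 × 9.81) = 33.44 m.
Total head at BH-6: h = z + ψ = 278.95 + 33.44 = 312.39 m.
Pressure head at BH-9: ψ = P/(ρg) = 491.4×1000 / (1000 × 9.81) = 50.09 m.
Total head at BH-9: h = z + ψ = 269.83 + 50.09 = 319.92 m.
Head difference: h(BH-6) − h(BH-9) = 312.39 − 319.92 = -7.53 m.
Hydraulic gradient: i = |Δh| / L = 7.53 / 2340.5 = 0.00322.
Flow is from higher to lower head: from BH-9 toward BH-6, i.e. toward the south-east.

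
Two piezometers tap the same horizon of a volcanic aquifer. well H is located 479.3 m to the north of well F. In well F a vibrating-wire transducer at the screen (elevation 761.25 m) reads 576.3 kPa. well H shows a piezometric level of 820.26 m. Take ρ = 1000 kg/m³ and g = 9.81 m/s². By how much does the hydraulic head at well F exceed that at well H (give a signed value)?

Δh ≈ -0.26 m

Pressure head at well F: ψ = P/(ρg) = 576.3×1000 / (1000 × 9.81) = 58.75 m.
Total head at well F: h = z + ψ = 761.25 + 58.75 = 820.00 m.
Total head at well H: h = 820.26 m (water level in the piezometer is the total head).
Head difference: h(well F) − h(well H) = 820.00 − 820.26 = -0.26 m.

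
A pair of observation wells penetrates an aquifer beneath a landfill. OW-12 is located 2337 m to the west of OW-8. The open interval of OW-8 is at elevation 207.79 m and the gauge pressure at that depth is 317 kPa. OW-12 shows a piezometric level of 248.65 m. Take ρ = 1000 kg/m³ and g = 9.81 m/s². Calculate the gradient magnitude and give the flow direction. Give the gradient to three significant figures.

i ≈ 0.00366; groundwater flows toward the east

Pressure head at OW-8: ψ = P/(ρg) = 317×1000 / (1000 × 9.81) = 32.31 m.
Total head at OW-8: h = z + ψ = 207.79 + 32.31 = 240.10 m.
Total head at OW-12: h = 248.65 m (water level in the piezometer is the total head).
Head difference: h(OW-8) − h(OW-12) = 240.10 − 248.65 = -8.55 m.
Hydraulic gradient: i = |Δh| / L = 8.55 / 2337 = 0.00366.
Flow is from higher to lower head: from OW-12 toward OW-8, i.e. toward the east.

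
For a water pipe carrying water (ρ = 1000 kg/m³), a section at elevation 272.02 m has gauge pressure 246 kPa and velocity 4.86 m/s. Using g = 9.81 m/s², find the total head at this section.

Pressure head ψ = P/(ρg) = 246×1000 / (1000 × 9.81) = 25.08 m.
Velocity head = v²/(2g) = 4.86² / (2 × 9.81) = 1.204 m.
h = z + ψ + v²/(2g) = 272.02 + 25.08 + 1.204 = 298.30 m.

h ≈ 298.30 m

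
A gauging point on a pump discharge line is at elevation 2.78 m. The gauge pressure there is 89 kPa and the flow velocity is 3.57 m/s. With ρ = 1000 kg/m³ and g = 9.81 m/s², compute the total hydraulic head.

Pressure head ψ = P/(ρg) = 89×1000 / (1000 × 9.81) = 9.07 m.
Velocity head = v²/(2g) = 3.57² / (2 × 9.81) = 0.650 m.
h = z + ψ + v²/(2g) = 2.78 + 9.07 + 0.650 = 12.50 m.

h ≈ 12.50 m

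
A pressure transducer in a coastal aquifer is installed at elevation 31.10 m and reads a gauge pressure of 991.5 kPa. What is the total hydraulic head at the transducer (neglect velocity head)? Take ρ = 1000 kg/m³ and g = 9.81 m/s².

h ≈ 132.17 m

ψ = P/(ρg) = 991.5×1000 / (1000 × 9.81) = 101.07 m.
h = z + ψ = 31.10 + 101.07 = 132.17 m.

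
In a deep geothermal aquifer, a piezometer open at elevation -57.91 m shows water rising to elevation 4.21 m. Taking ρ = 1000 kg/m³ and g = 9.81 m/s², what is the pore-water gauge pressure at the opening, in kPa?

P ≈ 609 kPa

Pressure head ψ = h − z = 4.21 − (-57.91) = 62.12 m.
P = ρgψ = 1000 × 9.81 × 62.12 = 609397 Pa ≈ 609 kPa.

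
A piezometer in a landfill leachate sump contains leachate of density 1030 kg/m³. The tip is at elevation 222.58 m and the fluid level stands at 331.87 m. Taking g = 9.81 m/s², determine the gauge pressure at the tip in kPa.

Pressure head ψ = h − z = 331.87 − 222.58 = 109.29 m.
P = ρgψ = 1030 × 9.81 × 109.29 = 1104299 Pa ≈ 1100 kPa.

P ≈ 1100 kPa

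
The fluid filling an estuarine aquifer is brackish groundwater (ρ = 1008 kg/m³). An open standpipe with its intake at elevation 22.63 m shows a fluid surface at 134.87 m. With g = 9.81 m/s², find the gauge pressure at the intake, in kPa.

Pressure head ψ = h − z = 134.87 − 22.63 = 112.24 m.
P = ρgψ = 1008 × 9.81 × 112.24 = 1109883 Pa ≈ 1110 kPa.

P ≈ 1110 kPa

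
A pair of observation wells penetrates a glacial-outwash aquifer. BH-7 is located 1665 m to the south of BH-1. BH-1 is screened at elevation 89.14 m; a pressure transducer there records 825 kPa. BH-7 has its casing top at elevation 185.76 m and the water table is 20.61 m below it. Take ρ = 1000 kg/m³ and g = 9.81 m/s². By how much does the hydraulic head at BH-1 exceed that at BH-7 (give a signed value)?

Δh ≈ 8.09 m

Pressure head at BH-1: ψ = P/(ρg) = 825×1000 / (1000 × 9.81) = 84.10 m.
Total head at BH-1: h = z + ψ = 89.14 + 84.10 = 173.24 m.
Total head at BH-7: h = 185.76 − 20.61 = 165.15 m.
Head difference: h(BH-1) − h(BH-7) = 173.24 − 165.15 = 8.09 m.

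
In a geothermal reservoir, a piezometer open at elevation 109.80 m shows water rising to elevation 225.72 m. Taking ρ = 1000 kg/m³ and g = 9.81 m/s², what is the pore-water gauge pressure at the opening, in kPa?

P ≈ 1140 kPa

Pressure head ψ = h − z = 225.72 − 109.80 = 115.92 m.
P = ρgψ = 1000 × 9.81 × 115.92 = 1137175 Pa ≈ 1140 kPa.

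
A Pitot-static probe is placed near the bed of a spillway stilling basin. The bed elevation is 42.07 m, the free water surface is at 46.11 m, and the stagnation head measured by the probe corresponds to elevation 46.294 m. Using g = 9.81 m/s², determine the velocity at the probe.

v ≈ 1.90 m/s

Near the bed, under hydrostatic conditions, the piezometric head (z + ψ) equals the free-surface elevation, 46.11 m.
Velocity head = total − piezometric = 46.294 − 46.11 = 0.184 m.
v = √(2g·h_v) = √(2 × 9.81 × 0.184) = 1.90 m/s.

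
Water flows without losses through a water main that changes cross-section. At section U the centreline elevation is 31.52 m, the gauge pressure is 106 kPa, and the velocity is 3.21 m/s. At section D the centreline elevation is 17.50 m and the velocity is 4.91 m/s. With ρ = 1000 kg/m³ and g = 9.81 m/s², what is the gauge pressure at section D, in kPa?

Pressure head at U: ψ₁ = P₁/(ρg) = 106×1000 / (1000 × 9.81) = 10.81 m.
Velocity heads: v₁²/2g = 3.21²/19.62 = 0.525 m; v₂²/2g = 4.91²/19.62 = 1.229 m.
Total head H = z₁ + ψ₁ + v₁²/2g = 31.52 + 10.81 + 0.525 = 42.85 m.
ψ₂ = H − z₂ − v₂²/2g = 42.85 − 17.50 − 1.229 = 24.12 m.
P₂ = ρgψ₂ = 1000 × 9.81 × 24.12 ≈ 237 kPa.

P₂ ≈ 237 kPa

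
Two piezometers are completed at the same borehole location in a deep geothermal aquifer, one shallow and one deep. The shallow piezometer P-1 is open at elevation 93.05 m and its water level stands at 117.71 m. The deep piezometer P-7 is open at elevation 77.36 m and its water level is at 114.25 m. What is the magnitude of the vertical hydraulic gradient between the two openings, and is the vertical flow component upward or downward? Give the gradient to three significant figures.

Total head at P-1: h = 117.71 m (water level in the standpipe).
Total head at P-7: h = 114.25 m.
Δh = h(P-1) − h(P-7) = 117.71 − 114.25 = 3.46 m.
Vertical separation Δz = 93.05 − 77.36 = 15.69 m.
|i_v| = |Δh| / Δz = 3.46 / 15.69 = 0.221.
Head is higher in the shallow piezometer, so vertical flow is downward (recharge condition).

|i_v| ≈ 0.221; vertical flow is downward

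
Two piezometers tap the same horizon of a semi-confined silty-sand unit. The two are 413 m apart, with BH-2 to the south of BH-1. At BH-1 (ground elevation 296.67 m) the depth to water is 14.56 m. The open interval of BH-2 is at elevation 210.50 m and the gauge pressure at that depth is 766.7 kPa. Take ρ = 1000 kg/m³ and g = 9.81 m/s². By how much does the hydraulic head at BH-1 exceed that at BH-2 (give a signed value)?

Total head at BH-1: h = 296.67 − 14.56 = 282.11 m.
Pressure head at BH-2: ψ = P/(ρg) = 766.7×1000 / (1000 × 9.81) = 78.15 m.
Total head at BH-2: h = z + ψ = 210.50 + 78.15 = 288.65 m.
Head difference: h(BH-1) − h(BH-2) = 282.11 − 288.65 = -6.54 m.

Δh ≈ -6.54 m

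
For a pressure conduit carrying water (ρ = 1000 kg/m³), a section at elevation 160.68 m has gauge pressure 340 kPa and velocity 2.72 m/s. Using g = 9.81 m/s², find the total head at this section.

Pressure head ψ = P/(ρg) = 340×1000 / (1000 × 9.81) = 34.66 m.
Velocity head = v²/(2g) = 2.72² / (2 × 9.81) = 0.377 m.
h = z + ψ + v²/(2g) = 160.68 + 34.66 + 0.377 = 195.72 m.

h ≈ 195.72 m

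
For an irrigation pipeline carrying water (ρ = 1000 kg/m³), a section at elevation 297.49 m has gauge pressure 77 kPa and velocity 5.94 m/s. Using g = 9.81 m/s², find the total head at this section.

Pressure head ψ = P/(ρg) = 77×1000 / (1000 × 9.81) = 7.85 m.
Velocity head = v²/(2g) = 5.94² / (2 × 9.81) = 1.798 m.
h = z + ψ + v²/(2g) = 297.49 + 7.85 + 1.798 = 307.14 m.

h ≈ 307.14 m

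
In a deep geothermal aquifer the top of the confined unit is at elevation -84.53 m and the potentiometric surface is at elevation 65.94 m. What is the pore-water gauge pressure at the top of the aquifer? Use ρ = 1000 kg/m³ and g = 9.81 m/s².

P ≈ 1480 kPa

Pressure head at the aquifer top: ψ = h − z = 65.94 − (-84.53) = 150.47 m.
P = ρgψ = 1000 × 9.81 × 150.47 = 1476111 Pa ≈ 1480 kPa.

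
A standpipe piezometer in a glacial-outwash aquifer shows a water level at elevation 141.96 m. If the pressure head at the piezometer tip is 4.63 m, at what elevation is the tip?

z ≈ 137.33 m

z = h − ψ = 141.96 − 4.63 = 137.33 m.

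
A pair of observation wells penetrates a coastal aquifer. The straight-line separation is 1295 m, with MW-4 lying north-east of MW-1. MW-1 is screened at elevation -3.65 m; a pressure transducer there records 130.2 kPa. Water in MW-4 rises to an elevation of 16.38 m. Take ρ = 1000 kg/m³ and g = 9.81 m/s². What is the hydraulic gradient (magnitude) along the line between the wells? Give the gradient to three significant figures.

Pressure head at MW-1: ψ = P/(ρg) = 130.2×1000 / (1000 × 9.81) = 13.27 m.
Total head at MW-1: h = z + ψ = -3.65 + 13.27 = 9.62 m.
Total head at MW-4: h = 16.38 m (water level in the piezometer is the total head).
Head difference: h(MW-1) − h(MW-4) = 9.62 − 16.38 = -6.76 m.
Hydraulic gradient: i = |Δh| / L = 6.76 / 1295 = 0.00522.

i ≈ 0.00522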